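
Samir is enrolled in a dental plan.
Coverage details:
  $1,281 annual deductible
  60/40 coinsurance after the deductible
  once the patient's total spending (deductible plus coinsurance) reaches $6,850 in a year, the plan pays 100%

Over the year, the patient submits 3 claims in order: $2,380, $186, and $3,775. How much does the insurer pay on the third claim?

Claim 1 — $2,380: $1,281 to deductible, leaving $1,099; patient's 40% is $439.60. Patient owes $1,720.60 (running OOP $1,720.60). Plan pays $2,380 − $1,720.60 = $659.40.
Claim 2 — $186: deductible met; 40% of $186 = $74.40. Patient pays $74.40; OOP now $1,795. Plan pays $186 − $74.40 = $111.60.
Claim 3 — $3,775: 40% coinsurance on $3,775 = $1,510. Patient pays $1,510; OOP now $3,305. Insurer: $3,775 − $1,510 = $2,265.

$2,265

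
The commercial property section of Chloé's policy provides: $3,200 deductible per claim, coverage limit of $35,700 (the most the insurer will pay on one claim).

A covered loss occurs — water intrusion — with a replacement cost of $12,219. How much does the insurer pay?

$9,019

After the deductible, $12,219 − $3,200 = $9,019 remains.
$9,019 ≤ $35,700, so the limit doesn't bind; insurer pays $9,019.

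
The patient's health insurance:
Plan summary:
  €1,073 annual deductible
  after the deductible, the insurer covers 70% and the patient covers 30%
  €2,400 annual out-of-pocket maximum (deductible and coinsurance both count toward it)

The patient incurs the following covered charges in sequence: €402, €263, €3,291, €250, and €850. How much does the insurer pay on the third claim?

€2,018.10

Claim 1 (€402): entire amount goes to the deductible. Cost to patient: €402. OOP to date €402. Insurer: €402 − €402 = €0.
Claim 2 (€263): all of it applies to the deductible. Patient owes €263 (running OOP €665). Plan pays €263 − €263 = €0.
Claim 3 (€3,291): €408 finishes the deductible; €2,883 goes to coinsurance; patient's 30% is €864.90. Patient owes €1,272.90 (running OOP €1,937.90). Plan pays €3,291 − €1,272.90 = €2,018.10.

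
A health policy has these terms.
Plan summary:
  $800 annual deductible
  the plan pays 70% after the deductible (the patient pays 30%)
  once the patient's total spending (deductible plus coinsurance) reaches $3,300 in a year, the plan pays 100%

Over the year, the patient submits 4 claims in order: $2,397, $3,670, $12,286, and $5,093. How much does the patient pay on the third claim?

$919.90

Bill 1, $2,397: deductible takes $800, $1,597 remains; patient's 30% is $479.10. Cost to patient: $1,279.10. OOP to date $1,279.10.
Bill 2, $3,670: deductible already satisfied, so patient's share is 30% × $3,670 = $1,101. Patient owes $1,101 (running OOP $2,380.10).
Bill 3, $12,286: deductible already satisfied, so patient's share is 30% × $12,286 = $3,685.80. Adding that to $2,380.10 gives $6,065.90, past the $3,300 cap; patient pays only $3,300 − $2,380.10 = $919.90.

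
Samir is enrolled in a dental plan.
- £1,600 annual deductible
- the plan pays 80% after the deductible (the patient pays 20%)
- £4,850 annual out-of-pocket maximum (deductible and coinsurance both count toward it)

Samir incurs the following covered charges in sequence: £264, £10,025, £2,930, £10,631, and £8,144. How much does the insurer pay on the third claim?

Bill 1, £264: entire amount goes to the deductible. Patient owes £264 (running OOP £264). Plan pays £264 − £264 = £0.
Bill 2, £10,025: deductible takes £1,336, £8,689 remains; patient's 20% is £1,737.80. Patient owes £3,073.80 (running OOP £3,337.80). Plan pays £10,025 − £3,073.80 = £6,951.20.
Bill 3, £2,930: deductible met; 20% of £2,930 = £586. Cost to patient: £586. OOP to date £3,923.80. Plan pays £2,930 − £586 = £2,344.

£2,344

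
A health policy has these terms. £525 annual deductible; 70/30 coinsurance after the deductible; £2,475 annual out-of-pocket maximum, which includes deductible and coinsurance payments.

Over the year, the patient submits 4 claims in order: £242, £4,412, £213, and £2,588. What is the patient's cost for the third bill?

£63.90

Claim 1 — £242: fully absorbed by the deductible. Patient pays £242; OOP now £242.
Claim 2 — £4,412: £283 to deductible, leaving £4,129; 30% of £4,129 = £1,238.70. Patient owes £1,521.70 (running OOP £1,763.70).
Claim 3 — £213: 30% coinsurance on £213 = £63.90. Patient owes £63.90 (running OOP £1,827.60).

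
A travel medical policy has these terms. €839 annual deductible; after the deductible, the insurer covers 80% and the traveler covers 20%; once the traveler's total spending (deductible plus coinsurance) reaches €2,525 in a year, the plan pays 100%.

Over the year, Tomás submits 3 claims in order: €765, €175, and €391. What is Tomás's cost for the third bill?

Claim 1 — €765: entire amount goes to the deductible. Traveler pays €765; OOP now €765.
Claim 2 — €175: €74 to deductible, leaving €101; coinsurance €101 × 20% = €20.20. Cost to traveler: €94.20. OOP to date €859.20.
Claim 3 — €391: deductible met; 20% of €391 = €78.20. Traveler owes €78.20 (running OOP €937.40).

€78.20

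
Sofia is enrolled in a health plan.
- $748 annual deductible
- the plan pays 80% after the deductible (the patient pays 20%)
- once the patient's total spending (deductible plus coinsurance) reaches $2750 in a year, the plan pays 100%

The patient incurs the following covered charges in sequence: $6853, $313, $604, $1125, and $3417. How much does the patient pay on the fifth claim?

Bill 1, $6853: deductible takes $748, $6105 remains; patient's 20% is $1221. Patient pays $1969; OOP now $1969.
Bill 2, $313: 20% coinsurance on $313 = $62.60. Patient owes $62.60 (running OOP $2031.60).
Bill 3, $604: 20% coinsurance on $604 = $120.80. Cost to patient: $120.80. OOP to date $2152.40.
Bill 4, $1125: 20% coinsurance on $1125 = $225. Patient pays $225; OOP now $2377.40.
Bill 5, $3417: 20% coinsurance on $3417 = $683.40. OOP would hit $3060.80 > $2750, so the cap limits the patient to $2750 − $2377.40 = $372.60.

$372.60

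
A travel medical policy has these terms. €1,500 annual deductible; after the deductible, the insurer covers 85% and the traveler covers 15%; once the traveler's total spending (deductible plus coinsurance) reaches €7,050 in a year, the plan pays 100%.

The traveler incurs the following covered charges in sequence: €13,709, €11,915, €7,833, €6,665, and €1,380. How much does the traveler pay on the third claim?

Claim 1 (€13,709): deductible takes €1,500, €12,209 remains; traveler's 15% is €1,831.35. Cost to traveler: €3,331.35. OOP to date €3,331.35.
Claim 2 (€11,915): 15% coinsurance on €11,915 = €1,787.25. Traveler pays €1,787.25; OOP now €5,118.60.
Claim 3 (€7,833): deductible already satisfied, so traveler's share is 15% × €7,833 = €1,174.95. Traveler pays €1,174.95; OOP now €6,293.55.

€1,174.95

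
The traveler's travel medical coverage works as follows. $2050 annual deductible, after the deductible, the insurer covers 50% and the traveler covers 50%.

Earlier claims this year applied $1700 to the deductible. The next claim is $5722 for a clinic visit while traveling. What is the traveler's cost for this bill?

Deductible still to meet: $2050 − $1700 = $350.
After the $350 deductible portion, $5722 − $350 = $5372 is subject to coinsurance.
50% of $5372 = $2686 falls to the traveler.
Traveler responsibility: $350 + $2686 = $3036.

$3036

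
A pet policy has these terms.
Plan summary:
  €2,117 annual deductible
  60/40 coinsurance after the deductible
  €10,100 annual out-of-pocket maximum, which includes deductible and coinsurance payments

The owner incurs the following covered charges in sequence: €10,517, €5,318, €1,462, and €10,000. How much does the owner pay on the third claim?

€584.80

Bill 1, €10,517: deductible takes €2,117, €8,400 remains; owner's 40% is €3,360. Owner owes €5,477 (running OOP €5,477).
Bill 2, €5,318: 40% coinsurance on €5,318 = €2,127.20. Cost to owner: €2,127.20. OOP to date €7,604.20.
Bill 3, €1,462: 40% coinsurance on €1,462 = €584.80. Cost to owner: €584.80. OOP to date €8,189.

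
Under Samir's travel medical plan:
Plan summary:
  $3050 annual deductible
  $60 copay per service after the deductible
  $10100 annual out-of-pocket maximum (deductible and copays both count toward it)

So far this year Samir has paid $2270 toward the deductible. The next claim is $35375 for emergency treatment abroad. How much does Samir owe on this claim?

$840

Deductible still to meet: $3050 − $2270 = $780.
That leaves $35375 − $780 = $34595 for the copay.
Copay on this service: $60.
That puts the traveler's cost at $780 + $60 = $840 before any cap.
Total out-of-pocket so far would be $2270 + $840 = $3110, below the $10100 cap — no reduction.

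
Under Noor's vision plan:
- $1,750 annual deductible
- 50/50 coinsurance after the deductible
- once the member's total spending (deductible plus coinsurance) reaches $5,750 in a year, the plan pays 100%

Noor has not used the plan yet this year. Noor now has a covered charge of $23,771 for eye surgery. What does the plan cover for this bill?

Deductible not yet touched, so the first $1,750 of the bill goes to the deductible.
After the $1,750 deductible portion, $23,771 − $1,750 = $22,021 is subject to coinsurance.
Member's 50% share of $22,021 is $11,010.50.
So the member owes $1,750 + $11,010.50 = $12,760.50 before any cap.
Year-to-date out-of-pocket would reach $0 + $12,760.50 = $12,760.50, above the $5,750 maximum, so the member pays only $5,750 − $0 = $5,750.
The insurer covers the remainder: $23,771 − $5,750 = $18,021.

$18,021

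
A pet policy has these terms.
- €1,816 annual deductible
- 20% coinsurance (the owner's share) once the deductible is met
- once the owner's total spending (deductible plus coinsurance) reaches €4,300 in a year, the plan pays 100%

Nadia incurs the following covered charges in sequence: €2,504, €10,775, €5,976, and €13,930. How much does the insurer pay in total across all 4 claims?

Claim 1 (€2,504): €1,816 finishes the deductible; €688 goes to coinsurance; coinsurance €688 × 20% = €137.60. Owner pays €1,953.60; OOP now €1,953.60. Insurer: €2,504 − €1,953.60 = €550.40.
Claim 2 (€10,775): 20% coinsurance on €10,775 = €2,155. Cost to owner: €2,155. OOP to date €4,108.60. Insurer: €10,775 − €2,155 = €8,620.
Claim 3 (€5,976): deductible already satisfied, so owner's share is 20% × €5,976 = €1,195.20. That would push OOP to €5,303.80, over the €4,300 cap, so owner pays €4,300 − €4,108.60 = €191.40. Insurer: €5,976 − €191.40 = €5,784.60.
Claim 4 (€13,930): 20% coinsurance on €13,930 = €2,786. OOP would hit €7,086 > €4,300, so the cap limits the owner to €4,300 − €4,300 = €0. Plan pays €13,930 − €0 = €13,930.
Insurer total = bills − owner's total = €33,185 − €4,300 = €28,885.

€28,885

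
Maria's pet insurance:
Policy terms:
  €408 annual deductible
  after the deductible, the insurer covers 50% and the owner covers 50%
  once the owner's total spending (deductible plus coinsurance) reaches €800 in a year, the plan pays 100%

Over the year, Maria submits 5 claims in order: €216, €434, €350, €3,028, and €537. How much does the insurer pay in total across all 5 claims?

#1 (€216): fully absorbed by the deductible. Owner owes €216 (running OOP €216). Plan pays €216 − €216 = €0.
#2 (€434): €192 finishes the deductible; €242 goes to coinsurance; 50% of €242 = €121. Owner owes €313 (running OOP €529). Insurer: €434 − €313 = €121.
#3 (€350): deductible met; 50% of €350 = €175. Owner owes €175 (running OOP €704). Insurer: €350 − €175 = €175.
#4 (€3,028): 50% coinsurance on €3,028 = €1,514. Adding that to €704 gives €2,218, past the €800 cap; owner pays only €800 − €704 = €96. Insurer: €3,028 − €96 = €2,932.
#5 (€537): deductible already satisfied, so owner's share is 50% × €537 = €268.50. OOP would hit €1,068.50 > €800, so the cap limits the owner to €800 − €800 = €0. Plan pays €537 − €0 = €537.
Insurer total: €0 + €121 + €175 + €2,932 + €537 = €3,765.

€3,765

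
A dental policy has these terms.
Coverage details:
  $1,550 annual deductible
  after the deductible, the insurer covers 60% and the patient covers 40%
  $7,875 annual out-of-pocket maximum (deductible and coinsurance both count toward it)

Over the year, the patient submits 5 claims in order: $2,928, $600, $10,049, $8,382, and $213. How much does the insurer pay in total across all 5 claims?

$14,297

Claim 1 — $2,928: deductible takes $1,550, $1,378 remains; coinsurance $1,378 × 40% = $551.20. Patient owes $2,101.20 (running OOP $2,101.20). Insurer: $2,928 − $2,101.20 = $826.80.
Claim 2 — $600: 40% coinsurance on $600 = $240. Patient pays $240; OOP now $2,341.20. Plan pays $600 − $240 = $360.
Claim 3 — $10,049: deductible already satisfied, so patient's share is 40% × $10,049 = $4,019.60. Patient pays $4,019.60; OOP now $6,360.80. Insurer: $10,049 − $4,019.60 = $6,029.40.
Claim 4 — $8,382: deductible met; 40% of $8,382 = $3,352.80. OOP would hit $9,713.60 > $7,875, so the cap limits the patient to $7,875 − $6,360.80 = $1,514.20. Plan pays $8,382 − $1,514.20 = $6,867.80.
Claim 5 — $213: deductible met; 40% of $213 = $85.20. OOP would hit $7,960.20 > $7,875, so the cap limits the patient to $7,875 − $7,875 = $0. Insurer: $213 − $0 = $213.
Insurer total = bills − patient's total = $22,172 − $7,875 = $14,297.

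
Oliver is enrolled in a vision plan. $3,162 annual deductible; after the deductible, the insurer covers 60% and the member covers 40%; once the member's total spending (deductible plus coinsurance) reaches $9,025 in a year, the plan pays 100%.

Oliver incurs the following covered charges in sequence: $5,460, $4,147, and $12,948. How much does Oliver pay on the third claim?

$3,285

Claim 1 ($5,460): $3,162 to deductible, leaving $2,298; coinsurance $2,298 × 40% = $919.20. Cost to member: $4,081.20. OOP to date $4,081.20.
Claim 2 ($4,147): deductible already satisfied, so member's share is 40% × $4,147 = $1,658.80. Member pays $1,658.80; OOP now $5,740.
Claim 3 ($12,948): deductible met; 40% of $12,948 = $5,179.20. OOP would hit $10,919.20 > $9,025, so the cap limits the member to $9,025 − $5,740 = $3,285.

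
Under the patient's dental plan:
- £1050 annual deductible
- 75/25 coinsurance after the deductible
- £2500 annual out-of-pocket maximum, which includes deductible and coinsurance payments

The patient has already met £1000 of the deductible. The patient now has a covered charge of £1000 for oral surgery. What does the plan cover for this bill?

Remaining deductible: £1050 − £1000 = £50.
That leaves £1000 − £50 = £950 for coinsurance.
Patient's 25% share of £950 is £237.50.
So the patient owes £50 + £237.50 = £287.50 before any cap.
Cumulative spending £1000 + £287.50 = £1287.50 stays under the £2500 maximum.
The plan picks up £1000 − £287.50 = £712.50.

£712.50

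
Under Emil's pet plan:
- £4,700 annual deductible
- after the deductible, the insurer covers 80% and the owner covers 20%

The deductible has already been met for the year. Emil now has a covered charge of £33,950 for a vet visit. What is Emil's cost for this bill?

£6,790

With the deductible met, the entire £33,950 is subject to coinsurance.
Owner's 20% share of £33,950 is £6,790.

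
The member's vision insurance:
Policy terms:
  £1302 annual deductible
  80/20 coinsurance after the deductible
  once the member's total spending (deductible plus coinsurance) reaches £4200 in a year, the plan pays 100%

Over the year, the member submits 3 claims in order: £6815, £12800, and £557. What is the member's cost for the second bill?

Claim 1 — £6815: deductible takes £1302, £5513 remains; 20% of £5513 = £1102.60. Cost to member: £2404.60. OOP to date £2404.60.
Claim 2 — £12800: 20% coinsurance on £12800 = £2560. OOP would hit £4964.60 > £4200, so the cap limits the member to £4200 − £2404.60 = £1795.40.

£1795.40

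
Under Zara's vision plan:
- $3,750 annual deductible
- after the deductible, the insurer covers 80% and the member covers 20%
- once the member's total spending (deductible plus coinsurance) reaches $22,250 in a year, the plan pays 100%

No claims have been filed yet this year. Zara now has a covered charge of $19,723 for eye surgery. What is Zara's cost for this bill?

Deductible not yet touched, so the first $3,750 of the bill goes to the deductible.
The remaining $15,973 (= $19,723 − $3,750) moves to coinsurance.
Member's 20% share of $15,973 is $3,194.60.
So the member owes $3,750 + $3,194.60 = $6,944.60 before any cap.
Total out-of-pocket so far would be $0 + $6,944.60 = $6,944.60, below the $22,250 cap — no reduction.

$6,944.60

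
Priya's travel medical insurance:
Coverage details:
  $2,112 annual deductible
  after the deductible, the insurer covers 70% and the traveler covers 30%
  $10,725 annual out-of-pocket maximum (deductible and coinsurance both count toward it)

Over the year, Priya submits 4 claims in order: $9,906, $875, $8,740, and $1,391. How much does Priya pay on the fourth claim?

Claim 1 — $9,906: $2,112 to deductible, leaving $7,794; 30% of $7,794 = $2,338.20. Traveler owes $4,450.20 (running OOP $4,450.20).
Claim 2 — $875: 30% coinsurance on $875 = $262.50. Traveler owes $262.50 (running OOP $4,712.70).
Claim 3 — $8,740: deductible met; 30% of $8,740 = $2,622. Traveler pays $2,622; OOP now $7,334.70.
Claim 4 — $1,391: 30% coinsurance on $1,391 = $417.30. Traveler pays $417.30; OOP now $7,752.

$417.30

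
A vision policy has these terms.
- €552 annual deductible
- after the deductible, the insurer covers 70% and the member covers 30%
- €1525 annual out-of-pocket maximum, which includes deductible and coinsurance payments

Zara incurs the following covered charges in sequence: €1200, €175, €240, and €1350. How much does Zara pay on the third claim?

€72

Claim 1 (€1200): €552 to deductible, leaving €648; member's 30% is €194.40. Cost to member: €746.40. OOP to date €746.40.
Claim 2 (€175): deductible met; 30% of €175 = €52.50. Member owes €52.50 (running OOP €798.90).
Claim 3 (€240): 30% coinsurance on €240 = €72. Member owes €72 (running OOP €870.90).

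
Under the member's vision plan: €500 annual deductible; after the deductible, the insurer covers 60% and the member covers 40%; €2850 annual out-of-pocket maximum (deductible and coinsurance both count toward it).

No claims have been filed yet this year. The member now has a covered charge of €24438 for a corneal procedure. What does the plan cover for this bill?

€21588

Deductible not yet touched, so the first €500 of the bill goes to the deductible.
The remaining €23938 (= €24438 − €500) moves to coinsurance.
Coinsurance: €23938 × 40% = €9575.20.
Member responsibility before any cap: €500 + €9575.20 = €10075.20.
Adding €10075.20 to the €0 already spent would give €10075.20, which exceeds the €2850 cap; the member pays just €2850 − €0 = €2850.
Insurer pays the balance: €24438 − €2850 = €21588.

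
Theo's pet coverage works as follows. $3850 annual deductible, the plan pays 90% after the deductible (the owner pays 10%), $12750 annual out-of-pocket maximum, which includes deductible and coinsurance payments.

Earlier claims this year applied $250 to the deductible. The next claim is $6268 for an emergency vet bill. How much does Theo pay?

$3866.80

Remaining deductible: $3850 − $250 = $3600.
That leaves $6268 − $3600 = $2668 for coinsurance.
Owner's 10% share of $2668 is $266.80.
That puts the owner's cost at $3600 + $266.80 = $3866.80 before any cap.
Cumulative spending $250 + $3866.80 = $4116.80 stays under the $12750 maximum.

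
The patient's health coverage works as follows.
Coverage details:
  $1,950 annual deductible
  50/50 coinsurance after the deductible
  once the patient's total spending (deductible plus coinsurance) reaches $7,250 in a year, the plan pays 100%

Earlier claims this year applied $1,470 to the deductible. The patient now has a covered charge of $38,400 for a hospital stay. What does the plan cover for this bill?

Deductible still to meet: $1,950 − $1,470 = $480.
That leaves $38,400 − $480 = $37,920 for coinsurance.
50% of $37,920 = $18,960 falls to the patient.
So the patient owes $480 + $18,960 = $19,440 before any cap.
Adding $19,440 to the $1,470 already spent would give $20,910, which exceeds the $7,250 cap; the patient pays just $7,250 − $1,470 = $5,780.
The insurer covers the remainder: $38,400 − $5,780 = $32,620.

$32,620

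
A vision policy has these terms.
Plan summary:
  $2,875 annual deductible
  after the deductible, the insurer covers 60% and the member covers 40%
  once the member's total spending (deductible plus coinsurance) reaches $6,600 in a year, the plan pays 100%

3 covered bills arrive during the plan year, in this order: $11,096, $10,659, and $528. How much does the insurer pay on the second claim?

$10,222.40

Claim 1 — $11,096: $2,875 finishes the deductible; $8,221 goes to coinsurance; coinsurance $8,221 × 40% = $3,288.40. Member pays $6,163.40; OOP now $6,163.40. Plan pays $11,096 − $6,163.40 = $4,932.60.
Claim 2 — $10,659: deductible already satisfied, so member's share is 40% × $10,659 = $4,263.60. Adding that to $6,163.40 gives $10,427, past the $6,600 cap; member pays only $6,600 − $6,163.40 = $436.60. Insurer: $10,659 − $436.60 = $10,222.40.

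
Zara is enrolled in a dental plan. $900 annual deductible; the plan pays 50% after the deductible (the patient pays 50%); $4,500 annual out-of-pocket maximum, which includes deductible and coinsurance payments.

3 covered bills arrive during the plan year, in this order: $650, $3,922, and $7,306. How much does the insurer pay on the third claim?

Bill 1, $650: all of it applies to the deductible. Patient pays $650; OOP now $650. Plan pays $650 − $650 = $0.
Bill 2, $3,922: deductible takes $250, $3,672 remains; patient's 50% is $1,836. Patient owes $2,086 (running OOP $2,736). Insurer: $3,922 − $2,086 = $1,836.
Bill 3, $7,306: 50% coinsurance on $7,306 = $3,653. Adding that to $2,736 gives $6,389, past the $4,500 cap; patient pays only $4,500 − $2,736 = $1,764. Plan pays $7,306 − $1,764 = $5,542.

$5,542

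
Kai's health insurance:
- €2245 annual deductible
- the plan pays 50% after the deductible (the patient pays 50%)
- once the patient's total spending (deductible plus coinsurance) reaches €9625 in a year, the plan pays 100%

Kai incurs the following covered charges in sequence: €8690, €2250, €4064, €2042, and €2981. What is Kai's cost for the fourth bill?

#1 (€8690): €2245 to deductible, leaving €6445; 50% of €6445 = €3222.50. Cost to patient: €5467.50. OOP to date €5467.50.
#2 (€2250): deductible already satisfied, so patient's share is 50% × €2250 = €1125. Patient pays €1125; OOP now €6592.50.
#3 (€4064): deductible met; 50% of €4064 = €2032. Patient owes €2032 (running OOP €8624.50).
#4 (€2042): 50% coinsurance on €2042 = €1021. That would push OOP to €9645.50, over the €9625 cap, so patient pays €9625 − €8624.50 = €1000.50.

€1000.50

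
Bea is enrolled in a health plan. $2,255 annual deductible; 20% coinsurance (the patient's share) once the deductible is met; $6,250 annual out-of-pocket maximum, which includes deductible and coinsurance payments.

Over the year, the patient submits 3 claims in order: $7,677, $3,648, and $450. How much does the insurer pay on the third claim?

#1 ($7,677): $2,255 to deductible, leaving $5,422; 20% of $5,422 = $1,084.40. Patient owes $3,339.40 (running OOP $3,339.40). Insurer: $7,677 − $3,339.40 = $4,337.60.
#2 ($3,648): 20% coinsurance on $3,648 = $729.60. Patient pays $729.60; OOP now $4,069. Insurer: $3,648 − $729.60 = $2,918.40.
#3 ($450): deductible already satisfied, so patient's share is 20% × $450 = $90. Patient pays $90; OOP now $4,159. Insurer: $450 − $90 = $360.

$360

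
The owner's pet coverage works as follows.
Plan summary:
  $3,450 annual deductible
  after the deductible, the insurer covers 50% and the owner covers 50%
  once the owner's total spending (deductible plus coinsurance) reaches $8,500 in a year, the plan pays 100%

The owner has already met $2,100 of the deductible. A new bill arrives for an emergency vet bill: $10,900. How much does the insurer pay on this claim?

$4,775

Remaining deductible: $3,450 − $2,100 = $1,350.
After the $1,350 deductible portion, $10,900 − $1,350 = $9,550 is subject to coinsurance.
Owner's 50% share of $9,550 is $4,775.
Owner responsibility before any cap: $1,350 + $4,775 = $6,125.
Cumulative spending $2,100 + $6,125 = $8,225 stays under the $8,500 maximum.
The insurer covers the remainder: $10,900 − $6,125 = $4,775.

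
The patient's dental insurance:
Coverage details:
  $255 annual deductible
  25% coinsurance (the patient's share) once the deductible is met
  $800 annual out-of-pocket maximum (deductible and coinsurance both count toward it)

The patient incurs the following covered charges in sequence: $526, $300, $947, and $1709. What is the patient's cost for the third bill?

$236.75

Claim 1 ($526): deductible takes $255, $271 remains; patient's 25% is $67.75. Cost to patient: $322.75. OOP to date $322.75.
Claim 2 ($300): deductible met; 25% of $300 = $75. Cost to patient: $75. OOP to date $397.75.
Claim 3 ($947): deductible already satisfied, so patient's share is 25% × $947 = $236.75. Patient pays $236.75; OOP now $634.50.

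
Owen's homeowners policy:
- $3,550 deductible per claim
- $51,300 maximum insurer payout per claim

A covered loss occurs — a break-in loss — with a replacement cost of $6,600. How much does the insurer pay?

After the deductible, $6,600 − $3,550 = $3,050 remains.
$3,050 ≤ $51,300, so the limit doesn't bind; insurer pays $3,050.

$3,050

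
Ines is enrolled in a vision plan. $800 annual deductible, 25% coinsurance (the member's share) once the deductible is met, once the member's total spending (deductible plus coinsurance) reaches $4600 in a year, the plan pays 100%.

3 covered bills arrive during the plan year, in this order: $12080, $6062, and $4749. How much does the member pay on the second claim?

$980

Bill 1, $12080: $800 to deductible, leaving $11280; member's 25% is $2820. Member owes $3620 (running OOP $3620).
Bill 2, $6062: 25% coinsurance on $6062 = $1515.50. OOP would hit $5135.50 > $4600, so the cap limits the member to $4600 − $3620 = $980.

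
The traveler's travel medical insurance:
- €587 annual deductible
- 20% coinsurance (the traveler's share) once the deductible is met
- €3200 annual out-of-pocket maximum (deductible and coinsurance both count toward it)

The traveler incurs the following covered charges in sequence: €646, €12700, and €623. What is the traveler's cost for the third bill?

Claim 1 — €646: deductible takes €587, €59 remains; traveler's 20% is €11.80. Traveler pays €598.80; OOP now €598.80.
Claim 2 — €12700: deductible already satisfied, so traveler's share is 20% × €12700 = €2540. Traveler pays €2540; OOP now €3138.80.
Claim 3 — €623: deductible met; 20% of €623 = €124.60. OOP would hit €3263.40 > €3200, so the cap limits the traveler to €3200 − €3138.80 = €61.20.

€61.20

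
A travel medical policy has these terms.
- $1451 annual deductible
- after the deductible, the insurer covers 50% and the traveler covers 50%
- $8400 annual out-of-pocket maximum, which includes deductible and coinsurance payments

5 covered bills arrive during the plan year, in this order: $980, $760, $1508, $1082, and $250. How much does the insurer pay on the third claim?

Bill 1, $980: all of it applies to the deductible. Cost to traveler: $980. OOP to date $980. Insurer: $980 − $980 = $0.
Bill 2, $760: $471 finishes the deductible; $289 goes to coinsurance; 50% of $289 = $144.50. Cost to traveler: $615.50. OOP to date $1595.50. Insurer: $760 − $615.50 = $144.50.
Bill 3, $1508: deductible already satisfied, so traveler's share is 50% × $1508 = $754. Traveler pays $754; OOP now $2349.50. Plan pays $1508 − $754 = $754.

$754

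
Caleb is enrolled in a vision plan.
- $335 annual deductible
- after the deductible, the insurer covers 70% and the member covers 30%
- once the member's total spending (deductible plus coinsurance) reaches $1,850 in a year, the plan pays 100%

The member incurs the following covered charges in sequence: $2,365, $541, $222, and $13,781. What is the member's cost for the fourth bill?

$677.10

Claim 1 ($2,365): $335 to deductible, leaving $2,030; coinsurance $2,030 × 30% = $609. Member pays $944; OOP now $944.
Claim 2 ($541): deductible already satisfied, so member's share is 30% × $541 = $162.30. Cost to member: $162.30. OOP to date $1,106.30.
Claim 3 ($222): 30% coinsurance on $222 = $66.60. Member pays $66.60; OOP now $1,172.90.
Claim 4 ($13,781): deductible already satisfied, so member's share is 30% × $13,781 = $4,134.30. Adding that to $1,172.90 gives $5,307.20, past the $1,850 cap; member pays only $1,850 − $1,172.90 = $677.10.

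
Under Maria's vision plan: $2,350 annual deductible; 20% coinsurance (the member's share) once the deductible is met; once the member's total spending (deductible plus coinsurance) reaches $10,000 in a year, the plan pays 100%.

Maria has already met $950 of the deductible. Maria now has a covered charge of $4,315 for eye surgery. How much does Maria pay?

$950 of the $2,350 deductible is already met, leaving $1,400.
After the $1,400 deductible portion, $4,315 − $1,400 = $2,915 is subject to coinsurance.
Member's 20% share of $2,915 is $583.
Member responsibility before any cap: $1,400 + $583 = $1,983.
Year-to-date out-of-pocket becomes $950 + $1,983 = $2,933, still under the $10,000 maximum, so no cap applies.

$1,983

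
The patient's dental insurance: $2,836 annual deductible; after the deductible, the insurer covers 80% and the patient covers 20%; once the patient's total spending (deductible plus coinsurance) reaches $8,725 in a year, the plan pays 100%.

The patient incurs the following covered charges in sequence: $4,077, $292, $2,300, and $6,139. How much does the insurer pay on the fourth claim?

#1 ($4,077): $2,836 to deductible, leaving $1,241; patient's 20% is $248.20. Patient owes $3,084.20 (running OOP $3,084.20). Insurer: $4,077 − $3,084.20 = $992.80.
#2 ($292): deductible met; 20% of $292 = $58.40. Patient pays $58.40; OOP now $3,142.60. Insurer: $292 − $58.40 = $233.60.
#3 ($2,300): deductible already satisfied, so patient's share is 20% × $2,300 = $460. Patient owes $460 (running OOP $3,602.60). Plan pays $2,300 − $460 = $1,840.
#4 ($6,139): deductible already satisfied, so patient's share is 20% × $6,139 = $1,227.80. Patient owes $1,227.80 (running OOP $4,830.40). Insurer: $6,139 − $1,227.80 = $4,911.20.

$4,911.20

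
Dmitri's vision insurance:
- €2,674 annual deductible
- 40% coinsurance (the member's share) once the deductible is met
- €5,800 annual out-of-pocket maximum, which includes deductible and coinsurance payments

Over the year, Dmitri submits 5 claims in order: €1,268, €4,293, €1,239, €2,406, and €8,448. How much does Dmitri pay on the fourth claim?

€962.40

Bill 1, €1,268: fully absorbed by the deductible. Member owes €1,268 (running OOP €1,268).
Bill 2, €4,293: deductible takes €1,406, €2,887 remains; coinsurance €2,887 × 40% = €1,154.80. Member pays €2,560.80; OOP now €3,828.80.
Bill 3, €1,239: 40% coinsurance on €1,239 = €495.60. Cost to member: €495.60. OOP to date €4,324.40.
Bill 4, €2,406: deductible already satisfied, so member's share is 40% × €2,406 = €962.40. Cost to member: €962.40. OOP to date €5,286.80.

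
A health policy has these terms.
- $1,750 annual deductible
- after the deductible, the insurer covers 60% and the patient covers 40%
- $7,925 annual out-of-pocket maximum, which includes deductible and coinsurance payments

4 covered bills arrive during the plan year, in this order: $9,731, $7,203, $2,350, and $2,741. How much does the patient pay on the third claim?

Bill 1, $9,731: $1,750 to deductible, leaving $7,981; 40% of $7,981 = $3,192.40. Patient pays $4,942.40; OOP now $4,942.40.
Bill 2, $7,203: deductible already satisfied, so patient's share is 40% × $7,203 = $2,881.20. Cost to patient: $2,881.20. OOP to date $7,823.60.
Bill 3, $2,350: deductible met; 40% of $2,350 = $940. That would push OOP to $8,763.60, over the $7,925 cap, so patient pays $7,925 − $7,823.60 = $101.40.

$101.40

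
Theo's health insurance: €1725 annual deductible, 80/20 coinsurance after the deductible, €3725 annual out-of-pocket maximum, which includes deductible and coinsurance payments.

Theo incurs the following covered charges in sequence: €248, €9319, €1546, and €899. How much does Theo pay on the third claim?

€309.20

Claim 1 — €248: all of it applies to the deductible. Patient pays €248; OOP now €248.
Claim 2 — €9319: €1477 finishes the deductible; €7842 goes to coinsurance; patient's 20% is €1568.40. Patient pays €3045.40; OOP now €3293.40.
Claim 3 — €1546: 20% coinsurance on €1546 = €309.20. Cost to patient: €309.20. OOP to date €3602.60.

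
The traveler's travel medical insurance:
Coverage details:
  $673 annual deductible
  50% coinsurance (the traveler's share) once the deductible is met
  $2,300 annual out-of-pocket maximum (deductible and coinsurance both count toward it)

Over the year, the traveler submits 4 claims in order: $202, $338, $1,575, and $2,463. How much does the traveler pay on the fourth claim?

Bill 1, $202: entire amount goes to the deductible. Traveler pays $202; OOP now $202.
Bill 2, $338: entire amount goes to the deductible. Traveler owes $338 (running OOP $540).
Bill 3, $1,575: $133 finishes the deductible; $1,442 goes to coinsurance; coinsurance $1,442 × 50% = $721. Traveler owes $854 (running OOP $1,394).
Bill 4, $2,463: deductible already satisfied, so traveler's share is 50% × $2,463 = $1,231.50. OOP would hit $2,625.50 > $2,300, so the cap limits the traveler to $2,300 − $1,394 = $906.

$906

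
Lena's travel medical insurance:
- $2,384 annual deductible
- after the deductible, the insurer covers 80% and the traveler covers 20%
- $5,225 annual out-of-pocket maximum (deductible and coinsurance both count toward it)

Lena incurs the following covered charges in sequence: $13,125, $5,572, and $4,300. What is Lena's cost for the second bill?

$692.80

Claim 1 — $13,125: $2,384 finishes the deductible; $10,741 goes to coinsurance; traveler's 20% is $2,148.20. Traveler pays $4,532.20; OOP now $4,532.20.
Claim 2 — $5,572: deductible met; 20% of $5,572 = $1,114.40. That would push OOP to $5,646.60, over the $5,225 cap, so traveler pays $5,225 − $4,532.20 = $692.80.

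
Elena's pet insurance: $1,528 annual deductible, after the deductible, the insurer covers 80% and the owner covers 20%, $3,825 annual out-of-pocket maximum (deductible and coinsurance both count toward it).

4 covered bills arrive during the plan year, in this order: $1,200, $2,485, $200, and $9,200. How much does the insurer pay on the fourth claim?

$7,374.40

#1 ($1,200): entire amount goes to the deductible. Cost to owner: $1,200. OOP to date $1,200. Plan pays $1,200 − $1,200 = $0.
#2 ($2,485): $328 to deductible, leaving $2,157; 20% of $2,157 = $431.40. Cost to owner: $759.40. OOP to date $1,959.40. Plan pays $2,485 − $759.40 = $1,725.60.
#3 ($200): 20% coinsurance on $200 = $40. Cost to owner: $40. OOP to date $1,999.40. Plan pays $200 − $40 = $160.
#4 ($9,200): deductible met; 20% of $9,200 = $1,840. OOP would hit $3,839.40 > $3,825, so the cap limits the owner to $3,825 − $1,999.40 = $1,825.60. Insurer: $9,200 − $1,825.60 = $7,374.40.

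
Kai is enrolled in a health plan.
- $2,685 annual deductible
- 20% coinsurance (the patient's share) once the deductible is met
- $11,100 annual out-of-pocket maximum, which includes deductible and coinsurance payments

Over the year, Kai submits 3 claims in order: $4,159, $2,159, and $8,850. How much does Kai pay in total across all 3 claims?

Bill 1, $4,159: $2,685 to deductible, leaving $1,474; coinsurance $1,474 × 20% = $294.80. Patient owes $2,979.80 (running OOP $2,979.80).
Bill 2, $2,159: deductible already satisfied, so patient's share is 20% × $2,159 = $431.80. Cost to patient: $431.80. OOP to date $3,411.60.
Bill 3, $8,850: deductible already satisfied, so patient's share is 20% × $8,850 = $1,770. Cost to patient: $1,770. OOP to date $5,181.60.
Total paid by the patient: $2,979.80 + $431.80 + $1,770 = $5,181.60.

$5,181.60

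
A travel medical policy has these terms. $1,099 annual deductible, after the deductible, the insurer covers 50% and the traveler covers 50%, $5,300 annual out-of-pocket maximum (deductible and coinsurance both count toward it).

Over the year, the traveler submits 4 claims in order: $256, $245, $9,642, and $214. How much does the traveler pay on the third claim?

$4,799

Claim 1 ($256): entire amount goes to the deductible. Traveler pays $256; OOP now $256.
Claim 2 ($245): fully absorbed by the deductible. Traveler pays $245; OOP now $501.
Claim 3 ($9,642): deductible takes $598, $9,044 remains; coinsurance $9,044 × 50% = $4,522. Together that's $598 + $4,522 = $5,120. OOP would hit $5,621 > $5,300, so the cap limits the traveler to $5,300 − $501 = $4,799.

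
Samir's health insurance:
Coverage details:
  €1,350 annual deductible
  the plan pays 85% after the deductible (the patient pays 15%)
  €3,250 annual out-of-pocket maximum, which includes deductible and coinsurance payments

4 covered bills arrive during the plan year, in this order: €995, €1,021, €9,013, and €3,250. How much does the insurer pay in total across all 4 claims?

€11,029

Bill 1, €995: all of it applies to the deductible. Cost to patient: €995. OOP to date €995. Insurer: €995 − €995 = €0.
Bill 2, €1,021: €355 finishes the deductible; €666 goes to coinsurance; 15% of €666 = €99.90. Patient owes €454.90 (running OOP €1,449.90). Insurer: €1,021 − €454.90 = €566.10.
Bill 3, €9,013: deductible already satisfied, so patient's share is 15% × €9,013 = €1,351.95. Cost to patient: €1,351.95. OOP to date €2,801.85. Plan pays €9,013 − €1,351.95 = €7,661.05.
Bill 4, €3,250: deductible met; 15% of €3,250 = €487.50. Adding that to €2,801.85 gives €3,289.35, past the €3,250 cap; patient pays only €3,250 − €2,801.85 = €448.15. Plan pays €3,250 − €448.15 = €2,801.85.
Insurer total: €0 + €566.10 + €7,661.05 + €2,801.85 = €11,029.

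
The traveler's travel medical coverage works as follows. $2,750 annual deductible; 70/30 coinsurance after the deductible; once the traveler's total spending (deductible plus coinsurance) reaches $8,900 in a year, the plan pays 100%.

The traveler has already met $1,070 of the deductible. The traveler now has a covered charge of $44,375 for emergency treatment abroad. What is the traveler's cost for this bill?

Deductible still to meet: $2,750 − $1,070 = $1,680.
The remaining $42,695 (= $44,375 − $1,680) moves to coinsurance.
Coinsurance: $42,695 × 30% = $12,808.50.
Traveler responsibility before any cap: $1,680 + $12,808.50 = $14,488.50.
Year-to-date out-of-pocket would reach $1,070 + $14,488.50 = $15,558.50, above the $8,900 maximum, so the traveler pays only $8,900 − $1,070 = $7,830.

$7,830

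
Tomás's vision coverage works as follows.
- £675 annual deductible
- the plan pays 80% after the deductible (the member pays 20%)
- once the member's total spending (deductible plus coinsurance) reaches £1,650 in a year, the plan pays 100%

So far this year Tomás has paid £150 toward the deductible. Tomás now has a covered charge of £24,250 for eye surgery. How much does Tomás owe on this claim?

£1,500

Remaining deductible: £675 − £150 = £525.
After the £525 deductible portion, £24,250 − £525 = £23,725 is subject to coinsurance.
20% of £23,725 = £4,745 falls to the member.
So the member owes £525 + £4,745 = £5,270 before any cap.
Adding £5,270 to the £150 already spent would give £5,420, which exceeds the £1,650 cap; the member pays just £1,650 − £150 = £1,500.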